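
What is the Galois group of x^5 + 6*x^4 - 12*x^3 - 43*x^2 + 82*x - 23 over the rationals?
5T1: C_5

The polynomial f is an irreducible quintic over Q, so G = Gal(f/Q) is a transitive subgroup of S_5: one of C_5 (5T1, order 5), D_5 (5T2, order 10), F_20 (5T3, order 20), A_5 (5T4, order 60) or S_5 (5T5, order 120). The discriminant of f is 14320669561 = 119669^2, a perfect square, so G is contained in A_5. The transitive groups of degree 5 contained in A_5 are: C_5 (5T1, order 5), D_5 (5T2, order 10), A_5 (5T4, order 60). By Dedekind's theorem, for a prime p not dividing disc(f) the degrees of the irreducible factors of f mod p form the cycle type of an element of G. Factoring f modulo the 14 such primes p <= 59 (skipping 11, 23, 43, which divide the discriminant), each new pattern first appears at: mod 2: f = (x^5 + x^2 + 1), pattern 5. No other pattern occurs in this range, so the set of observed cycle types is {5}. The candidates containing elements of all these cycle types are C_5 (5T1) of order 5, D_5 (5T2) of order 10, A_5 (5T4) of order 60; the others are excluded. The observed types are precisely the cycle types that occur in C_5 (5T1) (apart from the identity). Each of the other remaining candidates has further cycle types, and by the Chebotarev density theorem the matching factorization patterns would occur for a proportion of primes equal to their share of the group: D_5 (5T2) additionally contains elements of type 2+2+1 (5 of its 10 elements, about 50% of primes); A_5 (5T4) additionally contains elements of type 3+1+1, 2+2+1 (35 of its 60 elements, about 58% of primes). None of the 14 primes tested shows any such pattern (for each of these groups the chance of that is below 10^-4), which rules them out. Hence G = C_5 (5T1), of order 5.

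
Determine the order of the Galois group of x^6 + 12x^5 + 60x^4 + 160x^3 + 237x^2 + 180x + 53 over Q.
24

The degree of the splitting field over Q equals the order of the Galois group, so first determine the group. The polynomial f is an irreducible sextic over Q, so G = Gal(f/Q) is one of the 16 transitive subgroups 6T1, ..., 6T16 of S_6. The discriminant of f is -419904, which is not a perfect square, so G is not contained in A_6. The transitive groups of degree 6 not contained in A_6 are: C_6 (6T1, order 6), S_3 (6T2, order 6), D_6 (6T3, order 12), C_3 x S_3 (6T5, order 18), A_4 x C_2 (6T6, order 24), S_4 (6T8, order 24), S_3 x S_3 (6T9, order 36), S_4 x C_2 (6T11, order 48), (S_3 x S_3) : C_2 (6T13, order 72), PGL(2,5) (6T14, order 120), S_6 (6T16, order 720). By Dedekind's theorem, for a prime p not dividing disc(f) the degrees of the irreducible factors of f mod p form the cycle type of an element of G. Factoring f modulo the 33 such primes p <= 149 (skipping 2, 3, which divide the discriminant), each new pattern first appears at: mod 5: f = (x^3 + 3x^2 + 2x + 3)(x^3 + 4x^2 + x + 1), pattern 3+3; mod 7: f = (x^6 + 5x^5 + 4x^4 + 6x^3 + 6x^2 + 5x + 4), pattern 6; mod 17: f = (x + 10)(x + 11)(x^2 + 4x + 7)(x^2 + 4x + 14), pattern 2+2+1+1; mod 19: f = (x + 5)(x + 10)(x + 13)(x + 18)(x^2 + 4x + 1), pattern 2+1+1+1+1; mod 71: f = (x^2 + 4x + 20)(x^2 + 4x + 29)(x^2 + 4x + 34), pattern 2+2+2. No other pattern occurs in this range, so the set of observed cycle types is {3+3, 6, 2+2+1+1, 2+1+1+1+1, 2+2+2}. The candidates containing elements of all these cycle types are A_4 x C_2 (6T6) of order 24, S_4 x C_2 (6T11) of order 48, (S_3 x S_3) : C_2 (6T13) of order 72, S_6 (6T16) of order 720; the others are excluded. The observed types are precisely the cycle types that occur in A_4 x C_2 (6T6) (apart from the identity). Each of the other remaining candidates has further cycle types, and by the Chebotarev density theorem the matching factorization patterns would occur for a proportion of primes equal to their share of the group: S_4 x C_2 (6T11) additionally contains elements of type 4+2, 4+1+1 (12 of its 48 elements, about 25% of primes); (S_3 x S_3) : C_2 (6T13) additionally contains elements of type 4+2, 3+2+1, 3+1+1+1 (34 of its 72 elements, about 47% of primes); S_6 (6T16) additionally contains elements of type 5+1, 4+2, 4+1+1, 3+2+1, 3+1+1+1 (484 of its 720 elements, about 67% of primes). None of the 33 primes tested shows any such pattern (for each of these groups the chance of that is below 10^-4), which rules them out. Hence G = A_4 x C_2 (6T6), of order 24. The Galois group A_4 x C_2 (6T6) has order 24, so the splitting field has degree 24 over Q.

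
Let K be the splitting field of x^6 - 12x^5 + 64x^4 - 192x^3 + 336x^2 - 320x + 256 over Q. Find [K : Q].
The degree of the splitting field over Q equals the order of the Galois group, so first determine the group. The polynomial f is an irreducible sextic over Q, so G = Gal(f/Q) is one of the 16 transitive subgroups 6T1, ..., 6T16 of S_6. The discriminant of f is -1849378557919232, which is not a perfect square, so G is not contained in A_6. The transitive groups of degree 6 not contained in A_6 are: C_6 (6T1, order 6), S_3 (6T2, order 6), D_6 (6T3, order 12), C_3 x S_3 (6T5, order 18), A_4 x C_2 (6T6, order 24), S_4 (6T8, order 24), S_3 x S_3 (6T9, order 36), S_4 x C_2 (6T11, order 48), (S_3 x S_3) : C_2 (6T13, order 72), PGL(2,5) (6T14, order 120), S_6 (6T16, order 720). By Dedekind's theorem, for a prime p not dividing disc(f) the degrees of the irreducible factors of f mod p form the cycle type of an element of G. Factoring f modulo the 29 such primes p <= 127 (skipping 2, 29, which divide the discriminant), each new pattern first appears at: mod 3: f = (x^3 + x^2 + 2)(x^3 + 2x^2 + 2x + 2), pattern 3+3; mod 5: f = (x^6 + 3x^5 + 4x^4 + 3x^3 + x^2 + 1), pattern 6; mod 7: f = (x + 4)(x + 6)(x^4 + 6x^3 + x^2 + 4x + 6), pattern 4+1+1; mod 17: f = (x + 5)(x + 8)(x^2 + 5)(x^2 + 9x + 4), pattern 2+2+1+1; mod 23: f = (x^2 + 16x + 20)(x^2 + 19x + 20)(x^2 + 22x + 8), pattern 2+2+2; mod 67: f = (x^2 + 63x + 60)(x^4 + 59x^3 + 39x^2 + 42x + 40), pattern 4+2; mod 127: f = (x + 5)(x + 45)(x + 78)(x + 118)(x^2 + 123x + 107), pattern 2+1+1+1+1. No other pattern occurs in this range, so the set of observed cycle types is {3+3, 6, 4+1+1, 2+2+1+1, 2+2+2, 4+2, 2+1+1+1+1}. The candidates containing elements of all these cycle types are S_4 x C_2 (6T11) of order 48, S_6 (6T16) of order 720; the others are excluded. The observed types are precisely the cycle types that occur in S_4 x C_2 (6T11) (apart from the identity). Each of the other remaining candidates has further cycle types, and by the Chebotarev density theorem the matching factorization patterns would occur for a proportion of primes equal to their share of the group: S_6 (6T16) additionally contains elements of type 5+1, 3+2+1, 3+1+1+1 (304 of its 720 elements, about 42% of primes). None of the 29 primes tested shows any such pattern (for each of these groups the chance of that is below 10^-4), which rules them out. Hence G = S_4 x C_2 (6T11), of order 48. The Galois group S_4 x C_2 (6T11) has order 48, so the splitting field has degree 48 over Q.

48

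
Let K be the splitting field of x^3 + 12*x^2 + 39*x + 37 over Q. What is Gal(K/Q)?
The polynomial is an irreducible cubic over Q and its discriminant is 729 = 27^2, a perfect square. For an irreducible cubic, a square discriminant forces the Galois group to be A_3, the cyclic group of order 3.

C_3 (order 3)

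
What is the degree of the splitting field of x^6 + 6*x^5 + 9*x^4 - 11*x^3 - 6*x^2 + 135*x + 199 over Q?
6

The degree of the splitting field over Q equals the order of the Galois group, so first determine the group. The polynomial f is an irreducible sextic over Q, so G = Gal(f/Q) is one of the 16 transitive subgroups 6T1, ..., 6T16 of S_6. The discriminant of f is -16829675182323, which is not a perfect square, so G is not contained in A_6. The transitive groups of degree 6 not contained in A_6 are: C_6 (6T1, order 6), S_3 (6T2, order 6), D_6 (6T3, order 12), C_3 x S_3 (6T5, order 18), A_4 x C_2 (6T6, order 24), S_4 (6T8, order 24), S_3 x S_3 (6T9, order 36), S_4 x C_2 (6T11, order 48), (S_3 x S_3) : C_2 (6T13, order 72), PGL(2,5) (6T14, order 120), S_6 (6T16, order 720). By Dedekind's theorem, for a prime p not dividing disc(f) the degrees of the irreducible factors of f mod p form the cycle type of an element of G. Factoring f modulo the 37 such primes p <= 167 (skipping 3, 19, which divide the discriminant), each new pattern first appears at: mod 2: f = (x^6 + x^4 + x^3 + x + 1), pattern 6; mod 7: f = (x^3 + 3x^2 + x + 4)(x^3 + 3x^2 + 6x + 6), pattern 3+3; mod 17: f = (x^2 + 3x + 10)(x^2 + 6x + 16)(x^2 + 14x + 9), pattern 2+2+2; mod 37: f = (x + 3)(x + 12)(x + 14)(x + 23)(x + 29)(x + 36), pattern 1+1+1+1+1+1. No other pattern occurs in this range, so the set of observed cycle types is {6, 3+3, 2+2+2, 1+1+1+1+1+1}. The candidates containing elements of all these cycle types are C_6 (6T1) of order 6, D_6 (6T3) of order 12, C_3 x S_3 (6T5) of order 18, A_4 x C_2 (6T6) of order 24, S_3 x S_3 (6T9) of order 36, S_4 x C_2 (6T11) of order 48, (S_3 x S_3) : C_2 (6T13) of order 72, PGL(2,5) (6T14) of order 120, S_6 (6T16) of order 720; the others are excluded. The observed types are precisely the cycle types that occur in C_6 (6T1). Each of the other remaining candidates has further cycle types, and by the Chebotarev density theorem the matching factorization patterns would occur for a proportion of primes equal to their share of the group: D_6 (6T3) additionally contains elements of type 2+2+1+1 (3 of its 12 elements, about 25% of primes); C_3 x S_3 (6T5) additionally contains elements of type 3+1+1+1 (4 of its 18 elements, about 22% of primes); A_4 x C_2 (6T6) additionally contains elements of type 2+2+1+1, 2+1+1+1+1 (6 of its 24 elements, about 25% of primes); S_3 x S_3 (6T9) additionally contains elements of type 3+1+1+1, 2+2+1+1 (13 of its 36 elements, about 36% of primes); S_4 x C_2 (6T11) additionally contains elements of type 4+2, 4+1+1, 2+2+1+1, 2+1+1+1+1 (24 of its 48 elements, about 50% of primes); (S_3 x S_3) : C_2 (6T13) additionally contains elements of type 4+2, 3+2+1, 3+1+1+1, 2+2+1+1, 2+1+1+1+1 (49 of its 72 elements, about 68% of primes); PGL(2,5) (6T14) additionally contains elements of type 5+1, 4+1+1, 2+2+1+1 (69 of its 120 elements, about 58% of primes); S_6 (6T16) additionally contains elements of type 5+1, 4+2, 4+1+1, 3+2+1, 3+1+1+1, 2+2+1+1, 2+1+1+1+1 (544 of its 720 elements, about 76% of primes). None of the 37 primes tested shows any such pattern (for each of these groups the chance of that is below 10^-4), which rules them out. Hence G = C_6 (6T1), of order 6. The Galois group C_6 (6T1) has order 6, so the splitting field has degree 6 over Q.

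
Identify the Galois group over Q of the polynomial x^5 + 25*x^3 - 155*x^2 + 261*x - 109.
D_5

The polynomial f is an irreducible quintic over Q, so G = Gal(f/Q) is a transitive subgroup of S_5: one of C_5 (5T1, order 5), D_5 (5T2, order 10), F_20 (5T3, order 20), A_5 (5T4, order 60) or S_5 (5T5, order 120). The discriminant of f is 13890223387681 = 3726959^2, a perfect square, so G is contained in A_5. The transitive groups of degree 5 contained in A_5 are: C_5 (5T1, order 5), D_5 (5T2, order 10), A_5 (5T4, order 60). By Dedekind's theorem, for a prime p not dividing disc(f) the degrees of the irreducible factors of f mod p form the cycle type of an element of G. Factoring f modulo the 23 such primes p <= 89 (skipping 47, which divides the discriminant), each new pattern first appears at: mod 2: f = (x^5 + x^3 + x^2 + x + 1), pattern 5; mod 5: f = (x + 3)(x^2 + x + 1)(x^2 + x + 2), pattern 2+2+1; mod 83: f = (x + 8)(x + 17)(x + 69)(x + 76)(x + 79), pattern 1+1+1+1+1. No other pattern occurs in this range, so the set of observed cycle types is {5, 2+2+1, 1+1+1+1+1}. The candidates containing elements of all these cycle types are D_5 (5T2) of order 10, A_5 (5T4) of order 60; the others are excluded. The observed types are precisely the cycle types that occur in D_5 (5T2). Each of the other remaining candidates has further cycle types, and by the Chebotarev density theorem the matching factorization patterns would occur for a proportion of primes equal to their share of the group: A_5 (5T4) additionally contains elements of type 3+1+1 (20 of its 60 elements, about 33% of primes). None of the 23 primes tested shows any such pattern (for each of these groups the chance of that is below 10^-4), which rules them out. Hence G = D_5 (5T2), of order 10.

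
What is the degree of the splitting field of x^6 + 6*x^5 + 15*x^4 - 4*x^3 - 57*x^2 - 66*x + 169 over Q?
18

The degree of the splitting field over Q equals the order of the Galois group, so first determine the group. The polynomial f is an irreducible sextic over Q, so G = Gal(f/Q) is one of the 16 transitive subgroups 6T1, ..., 6T16 of S_6. The discriminant of f is -190210142896128, which is not a perfect square, so G is not contained in A_6. The transitive groups of degree 6 not contained in A_6 are: C_6 (6T1, order 6), S_3 (6T2, order 6), D_6 (6T3, order 12), C_3 x S_3 (6T5, order 18), A_4 x C_2 (6T6, order 24), S_4 (6T8, order 24), S_3 x S_3 (6T9, order 36), S_4 x C_2 (6T11, order 48), (S_3 x S_3) : C_2 (6T13, order 72), PGL(2,5) (6T14, order 120), S_6 (6T16, order 720). By Dedekind's theorem, for a prime p not dividing disc(f) the degrees of the irreducible factors of f mod p form the cycle type of an element of G. Factoring f modulo the 33 such primes p <= 149 (skipping 2, 3, which divide the discriminant), each new pattern first appears at: mod 5: f = (x^6 + x^5 + x^3 + 3x^2 + 4x + 4), pattern 6; mod 7: f = (x + 2)(x + 3)(x + 5)(x^3 + 3x^2 + 3x + 4), pattern 3+1+1+1; mod 17: f = (x^2 + 4x + 14)(x^2 + 9x + 2)(x^2 + 10x + 3), pattern 2+2+2; mod 19: f = (x^3 + 3x^2 + 3x + 5)(x^3 + 3x^2 + 3x + 11), pattern 3+3; mod 73: f = (x + 27)(x + 43)(x + 45)(x + 59)(x + 61)(x + 63), pattern 1+1+1+1+1+1. No other pattern occurs in this range, so the set of observed cycle types is {6, 3+1+1+1, 2+2+2, 3+3, 1+1+1+1+1+1}. The candidates containing elements of all these cycle types are C_3 x S_3 (6T5) of order 18, S_3 x S_3 (6T9) of order 36, (S_3 x S_3) : C_2 (6T13) of order 72, S_6 (6T16) of order 720; the others are excluded. The observed types are precisely the cycle types that occur in C_3 x S_3 (6T5). Each of the other remaining candidates has further cycle types, and by the Chebotarev density theorem the matching factorization patterns would occur for a proportion of primes equal to their share of the group: S_3 x S_3 (6T9) additionally contains elements of type 2+2+1+1 (9 of its 36 elements, about 25% of primes); (S_3 x S_3) : C_2 (6T13) additionally contains elements of type 4+2, 3+2+1, 2+2+1+1, 2+1+1+1+1 (45 of its 72 elements, about 62% of primes); S_6 (6T16) additionally contains elements of type 5+1, 4+2, 4+1+1, 3+2+1, 2+2+1+1, 2+1+1+1+1 (504 of its 720 elements, about 70% of primes). None of the 33 primes tested shows any such pattern (for each of these groups the chance of that is below 10^-4), which rules them out. Hence G = C_3 x S_3 (6T5), of order 18. The Galois group C_3 x S_3 (6T5) has order 18, so the splitting field has degree 18 over Q.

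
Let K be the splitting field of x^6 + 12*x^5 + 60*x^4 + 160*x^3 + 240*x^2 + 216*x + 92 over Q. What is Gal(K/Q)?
A_6 (order 360)

The polynomial f is an irreducible sextic over Q, so G = Gal(f/Q) is one of the 16 transitive subgroups 6T1, ..., 6T16 of S_6. The discriminant of f is 746496000000 = 864000^2, a perfect square, so G is contained in A_6. The transitive groups of degree 6 contained in A_6 are: A_4 (6T4, order 12), S_4 (6T7, order 24), (C_3 x C_3) : C_4 (6T10, order 36), PSL(2,5) (6T12, order 60), A_6 (6T15, order 360). By Dedekind's theorem, for a prime p not dividing disc(f) the degrees of the irreducible factors of f mod p form the cycle type of an element of G. Factoring f modulo the 6 such primes p <= 23 (skipping 2, 3, 5, which divide the discriminant), each new pattern first appears at: mod 7: f = (x + 5)(x^5 + 4x^3 + 2x + 3), pattern 5+1; mod 23: f = (x)(x + 9)(x + 14)(x^3 + 12x^2 + 3x + 5), pattern 3+1+1+1. No other pattern occurs in this range, so the set of observed cycle types is {5+1, 3+1+1+1}. Among the candidates above, the only group containing elements of all these cycle types is A_6 (6T15) — each of A_4 (6T4), S_4 (6T7), (C_3 x C_3) : C_4 (6T10), PSL(2,5) (6T12) lacks at least one of them. Hence G = A_6 (6T15), of order 360.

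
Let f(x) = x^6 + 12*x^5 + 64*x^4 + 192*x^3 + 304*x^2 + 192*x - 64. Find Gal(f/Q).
A_4 (also written A4)

The polynomial f is an irreducible sextic over Q, so G = Gal(f/Q) is one of the 16 transitive subgroups 6T1, ..., 6T16 of S_6. The discriminant of f is 164995463643136 = 12845056^2, a perfect square, so G is contained in A_6. The transitive groups of degree 6 contained in A_6 are: A_4 (6T4, order 12), S_4 (6T7, order 24), (C_3 x C_3) : C_4 (6T10, order 36), PSL(2,5) (6T12, order 60), A_6 (6T15, order 360). By Dedekind's theorem, for a prime p not dividing disc(f) the degrees of the irreducible factors of f mod p form the cycle type of an element of G. Factoring f modulo the 33 such primes p <= 149 (skipping 2, 7, which divide the discriminant), each new pattern first appears at: mod 3: f = (x^3 + 2x + 1)(x^3 + 2x + 2), pattern 3+3; mod 13: f = (x + 1)(x + 3)(x^2 + 4x + 2)(x^2 + 4x + 11), pattern 2+2+1+1. No other pattern occurs in this range, so the set of observed cycle types is {3+3, 2+2+1+1}. The candidates containing elements of all these cycle types are A_4 (6T4) of order 12, S_4 (6T7) of order 24, (C_3 x C_3) : C_4 (6T10) of order 36, PSL(2,5) (6T12) of order 60, A_6 (6T15) of order 360; the others are excluded. The observed types are precisely the cycle types that occur in A_4 (6T4) (apart from the identity). Each of the other remaining candidates has further cycle types, and by the Chebotarev density theorem the matching factorization patterns would occur for a proportion of primes equal to their share of the group: S_4 (6T7) additionally contains elements of type 4+2 (6 of its 24 elements, about 25% of primes); (C_3 x C_3) : C_4 (6T10) additionally contains elements of type 4+2, 3+1+1+1 (22 of its 36 elements, about 61% of primes); PSL(2,5) (6T12) additionally contains elements of type 5+1 (24 of its 60 elements, about 40% of primes); A_6 (6T15) additionally contains elements of type 5+1, 4+2, 3+1+1+1 (274 of its 360 elements, about 76% of primes). None of the 33 primes tested shows any such pattern (for each of these groups the chance of that is below 10^-4), which rules them out. Hence G = A_4 (6T4), of order 12.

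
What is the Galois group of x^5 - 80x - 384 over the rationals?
The polynomial f is an irreducible quintic over Q, so G = Gal(f/Q) is a transitive subgroup of S_5: one of C_5 (5T1, order 5), D_5 (5T2, order 10), F_20 (5T3, order 20), A_5 (5T4, order 60) or S_5 (5T5, order 120). The discriminant of f is 67108864000000 = 8192000^2, a perfect square, so G is contained in A_5. The transitive groups of degree 5 contained in A_5 are: C_5 (5T1, order 5), D_5 (5T2, order 10), A_5 (5T4, order 60). By Dedekind's theorem, for a prime p not dividing disc(f) the degrees of the irreducible factors of f mod p form the cycle type of an element of G. Factoring f modulo the 23 such primes p <= 97 (skipping 2, 5, which divide the discriminant), each new pattern first appears at: mod 3: f = (x)(x^2 + x + 2)(x^2 + 2x + 2), pattern 2+2+1; mod 7: f = (x^5 + 4x + 1), pattern 5. No other pattern occurs in this range, so the set of observed cycle types is {2+2+1, 5}. The candidates containing elements of all these cycle types are D_5 (5T2) of order 10, A_5 (5T4) of order 60; the others are excluded. The observed types are precisely the cycle types that occur in D_5 (5T2) (apart from the identity). Each of the other remaining candidates has further cycle types, and by the Chebotarev density theorem the matching factorization patterns would occur for a proportion of primes equal to their share of the group: A_5 (5T4) additionally contains elements of type 3+1+1 (20 of its 60 elements, about 33% of primes). None of the 23 primes tested shows any such pattern (for each of these groups the chance of that is below 10^-4), which rules them out. Hence G = D_5 (5T2), of order 10.

D_5 (order 10)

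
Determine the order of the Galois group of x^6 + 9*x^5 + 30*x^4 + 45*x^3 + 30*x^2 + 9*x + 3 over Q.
The degree of the splitting field over Q equals the order of the Galois group, so first determine the group. The polynomial f is an irreducible sextic over Q, so G = Gal(f/Q) is one of the 16 transitive subgroups 6T1, ..., 6T16 of S_6. The discriminant of f is -34992, which is not a perfect square, so G is not contained in A_6. The transitive groups of degree 6 not contained in A_6 are: C_6 (6T1, order 6), S_3 (6T2, order 6), D_6 (6T3, order 12), C_3 x S_3 (6T5, order 18), A_4 x C_2 (6T6, order 24), S_4 (6T8, order 24), S_3 x S_3 (6T9, order 36), S_4 x C_2 (6T11, order 48), (S_3 x S_3) : C_2 (6T13, order 72), PGL(2,5) (6T14, order 120), S_6 (6T16, order 720). By Dedekind's theorem, for a prime p not dividing disc(f) the degrees of the irreducible factors of f mod p form the cycle type of an element of G. Factoring f modulo the 23 such primes p <= 97 (skipping 2, 3, which divide the discriminant), each new pattern first appears at: mod 5: f = (x^2 + 2)(x^2 + x + 1)(x^2 + 3x + 4), pattern 2+2+2; mod 7: f = (x^3 + 5x + 5)(x^3 + 2x^2 + 4x + 2), pattern 3+3; mod 31: f = (x + 5)(x + 9)(x + 11)(x + 23)(x + 25)(x + 29), pattern 1+1+1+1+1+1. No other pattern occurs in this range, so the set of observed cycle types is {2+2+2, 3+3, 1+1+1+1+1+1}. The candidates containing elements of all these cycle types are C_6 (6T1) of order 6, S_3 (6T2) of order 6, D_6 (6T3) of order 12, C_3 x S_3 (6T5) of order 18, A_4 x C_2 (6T6) of order 24, S_4 (6T8) of order 24, S_3 x S_3 (6T9) of order 36, S_4 x C_2 (6T11) of order 48, (S_3 x S_3) : C_2 (6T13) of order 72, PGL(2,5) (6T14) of order 120, S_6 (6T16) of order 720; the others are excluded. The observed types are precisely the cycle types that occur in S_3 (6T2). Each of the other remaining candidates has further cycle types, and by the Chebotarev density theorem the matching factorization patterns would occur for a proportion of primes equal to their share of the group: C_6 (6T1) additionally contains elements of type 6 (2 of its 6 elements, about 33% of primes); D_6 (6T3) additionally contains elements of type 6, 2+2+1+1 (5 of its 12 elements, about 42% of primes); C_3 x S_3 (6T5) additionally contains elements of type 6, 3+1+1+1 (10 of its 18 elements, about 56% of primes); A_4 x C_2 (6T6) additionally contains elements of type 6, 2+2+1+1, 2+1+1+1+1 (14 of its 24 elements, about 58% of primes); S_4 (6T8) additionally contains elements of type 4+1+1, 2+2+1+1 (9 of its 24 elements, about 38% of primes); S_3 x S_3 (6T9) additionally contains elements of type 6, 3+1+1+1, 2+2+1+1 (25 of its 36 elements, about 69% of primes); S_4 x C_2 (6T11) additionally contains elements of type 6, 4+2, 4+1+1, 2+2+1+1, 2+1+1+1+1 (32 of its 48 elements, about 67% of primes); (S_3 x S_3) : C_2 (6T13) additionally contains elements of type 6, 4+2, 3+2+1, 3+1+1+1, 2+2+1+1, 2+1+1+1+1 (61 of its 72 elements, about 85% of primes); PGL(2,5) (6T14) additionally contains elements of type 6, 5+1, 4+1+1, 2+2+1+1 (89 of its 120 elements, about 74% of primes); S_6 (6T16) additionally contains elements of type 6, 5+1, 4+2, 4+1+1, 3+2+1, 3+1+1+1, 2+2+1+1, 2+1+1+1+1 (664 of its 720 elements, about 92% of primes). None of the 23 primes tested shows any such pattern (for each of these groups the chance of that is below 10^-4), which rules them out. Hence G = S_3 (6T2), of order 6. The Galois group S_3 (6T2) has order 6, so the splitting field has degree 6 over Q.

6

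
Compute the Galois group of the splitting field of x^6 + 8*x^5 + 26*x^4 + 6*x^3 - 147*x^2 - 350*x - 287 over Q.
A_4

The polynomial f is an irreducible sextic over Q, so G = Gal(f/Q) is one of the 16 transitive subgroups 6T1, ..., 6T16 of S_6. The discriminant of f is 1728393484898304 = 41573952^2, a perfect square, so G is contained in A_6. The transitive groups of degree 6 contained in A_6 are: A_4 (6T4, order 12), S_4 (6T7, order 24), (C_3 x C_3) : C_4 (6T10, order 36), PSL(2,5) (6T12, order 60), A_6 (6T15, order 360). By Dedekind's theorem, for a prime p not dividing disc(f) the degrees of the irreducible factors of f mod p form the cycle type of an element of G. Factoring f modulo the 33 such primes p <= 151 (skipping 2, 3, 7, which divide the discriminant), each new pattern first appears at: mod 5: f = (x^3 + x^2 + 3x + 1)(x^3 + 2x^2 + x + 3), pattern 3+3; mod 13: f = (x + 3)(x + 5)(x^2 + x + 8)(x^2 + 12x + 4), pattern 2+2+1+1. No other pattern occurs in this range, so the set of observed cycle types is {3+3, 2+2+1+1}. The candidates containing elements of all these cycle types are A_4 (6T4) of order 12, S_4 (6T7) of order 24, (C_3 x C_3) : C_4 (6T10) of order 36, PSL(2,5) (6T12) of order 60, A_6 (6T15) of order 360; the others are excluded. The observed types are precisely the cycle types that occur in A_4 (6T4) (apart from the identity). Each of the other remaining candidates has further cycle types, and by the Chebotarev density theorem the matching factorization patterns would occur for a proportion of primes equal to their share of the group: S_4 (6T7) additionally contains elements of type 4+2 (6 of its 24 elements, about 25% of primes); (C_3 x C_3) : C_4 (6T10) additionally contains elements of type 4+2, 3+1+1+1 (22 of its 36 elements, about 61% of primes); PSL(2,5) (6T12) additionally contains elements of type 5+1 (24 of its 60 elements, about 40% of primes); A_6 (6T15) additionally contains elements of type 5+1, 4+2, 3+1+1+1 (274 of its 360 elements, about 76% of primes). None of the 33 primes tested shows any such pattern (for each of these groups the chance of that is below 10^-4), which rules them out. Hence G = A_4 (6T4), of order 12.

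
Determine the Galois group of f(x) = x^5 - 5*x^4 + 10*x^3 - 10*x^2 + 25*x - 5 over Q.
A_5 (also written A5)

The polynomial f is an irreducible quintic over Q, so G = Gal(f/Q) is a transitive subgroup of S_5: one of C_5 (5T1, order 5), D_5 (5T2, order 10), F_20 (5T3, order 20), A_5 (5T4, order 60) or S_5 (5T5, order 120). The discriminant of f is 1024000000 = 32000^2, a perfect square, so G is contained in A_5. The transitive groups of degree 5 contained in A_5 are: C_5 (5T1, order 5), D_5 (5T2, order 10), A_5 (5T4, order 60). By Dedekind's theorem, for a prime p not dividing disc(f) the degrees of the irreducible factors of f mod p form the cycle type of an element of G. Factoring f modulo the 2 such primes p <= 7 (skipping 2, 5, which divide the discriminant), each new pattern first appears at: mod 3: f = (x^5 + x^4 + x^3 + 2x^2 + x + 1), pattern 5; mod 7: f = (x + 1)(x + 2)(x^3 + 6x^2 + 4x + 1), pattern 3+1+1. No other pattern occurs in this range, so the set of observed cycle types is {5, 3+1+1}. Among the candidates above, the only group containing elements of all these cycle types is A_5 (5T4) — each of C_5 (5T1), D_5 (5T2) lacks at least one of them. Hence G = A_5 (5T4), of order 60.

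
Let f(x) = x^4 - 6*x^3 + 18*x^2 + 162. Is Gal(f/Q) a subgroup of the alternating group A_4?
Yes

The polynomial is irreducible of degree 4 over Q. Its discriminant is 1666598976 = 40824^2, a perfect square. A Galois group lies in the alternating group exactly when the discriminant is a square in Q, so the Galois group (A_4) is contained in A_4.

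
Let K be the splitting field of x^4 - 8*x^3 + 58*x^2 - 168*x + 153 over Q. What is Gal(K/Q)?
The polynomial is an irreducible quartic over Q and its discriminant is 21233664 = 4608^2, a perfect square, so the Galois group is contained in A_4. The resolvent cubic y^3 - 58*y^2 + 732*y - 2520 splits completely over Q, which gives the Klein four-group V_4.

4T2: V_4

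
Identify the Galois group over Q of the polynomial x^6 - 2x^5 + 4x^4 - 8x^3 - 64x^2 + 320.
The polynomial f is an irreducible sextic over Q, so G = Gal(f/Q) is one of the 16 transitive subgroups 6T1, ..., 6T16 of S_6. The discriminant of f is 564385546240000 = 23756800^2, a perfect square, so G is contained in A_6. The transitive groups of degree 6 contained in A_6 are: A_4 (6T4, order 12), S_4 (6T7, order 24), (C_3 x C_3) : C_4 (6T10, order 36), PSL(2,5) (6T12, order 60), A_6 (6T15, order 360). By Dedekind's theorem, for a prime p not dividing disc(f) the degrees of the irreducible factors of f mod p form the cycle type of an element of G. Factoring f modulo the 19 such primes p <= 79 (skipping 2, 5, 29, which divide the discriminant), each new pattern first appears at: mod 3: f = (x^2 + 1)(x^4 + x^3 + 2), pattern 4+2; mod 11: f = (x^3 + 3x^2 + 10x + 7)(x^3 + 6x^2 + 9x + 8), pattern 3+3; mod 19: f = (x + 14)(x + 16)(x^2 + 11x + 1)(x^2 + 14x + 15), pattern 2+2+1+1; mod 61: f = (x + 5)(x + 38)(x + 52)(x^3 + 25x^2 + 22x + 23), pattern 3+1+1+1. No other pattern occurs in this range, so the set of observed cycle types is {4+2, 3+3, 2+2+1+1, 3+1+1+1}. The candidates containing elements of all these cycle types are (C_3 x C_3) : C_4 (6T10) of order 36, A_6 (6T15) of order 360; the others are excluded. The observed types are precisely the cycle types that occur in (C_3 x C_3) : C_4 (6T10) (apart from the identity). Each of the other remaining candidates has further cycle types, and by the Chebotarev density theorem the matching factorization patterns would occur for a proportion of primes equal to their share of the group: A_6 (6T15) additionally contains elements of type 5+1 (144 of its 360 elements, about 40% of primes). None of the 19 primes tested shows any such pattern (for each of these groups the chance of that is below 10^-4), which rules them out. Hence G = (C_3 x C_3) : C_4 (6T10), of order 36.

(C_3 x C_3) : C_4 (order 36)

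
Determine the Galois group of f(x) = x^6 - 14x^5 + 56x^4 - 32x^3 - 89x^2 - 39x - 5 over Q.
6T12: PSL(2,5)

The polynomial f is an irreducible sextic over Q, so G = Gal(f/Q) is one of the 16 transitive subgroups 6T1, ..., 6T16 of S_6. The discriminant of f is 30991489 = 5567^2, a perfect square, so G is contained in A_6. The transitive groups of degree 6 contained in A_6 are: A_4 (6T4, order 12), S_4 (6T7, order 24), (C_3 x C_3) : C_4 (6T10, order 36), PSL(2,5) (6T12, order 60), A_6 (6T15, order 360). By Dedekind's theorem, for a prime p not dividing disc(f) the degrees of the irreducible factors of f mod p form the cycle type of an element of G. Factoring f modulo the 21 such primes p <= 79 (skipping 19, which divides the discriminant), each new pattern first appears at: mod 2: f = (x + 1)(x^5 + x^4 + x^3 + x^2 + 1), pattern 5+1; mod 7: f = (x^3 + 2x^2 + 4x + 5)(x^3 + 5x^2 + 6), pattern 3+3; mod 61: f = (x + 59)(x + 60)(x^2 + 23x + 32)(x^2 + 27x + 39), pattern 2+2+1+1. No other pattern occurs in this range, so the set of observed cycle types is {5+1, 3+3, 2+2+1+1}. The candidates containing elements of all these cycle types are PSL(2,5) (6T12) of order 60, A_6 (6T15) of order 360; the others are excluded. The observed types are precisely the cycle types that occur in PSL(2,5) (6T12) (apart from the identity). Each of the other remaining candidates has further cycle types, and by the Chebotarev density theorem the matching factorization patterns would occur for a proportion of primes equal to their share of the group: A_6 (6T15) additionally contains elements of type 4+2, 3+1+1+1 (130 of its 360 elements, about 36% of primes). None of the 21 primes tested shows any such pattern (for each of these groups the chance of that is below 10^-4), which rules them out. Hence G = PSL(2,5) (6T12), of order 60.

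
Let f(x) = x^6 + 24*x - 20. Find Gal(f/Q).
A_6 (order 360)

The polynomial f is an irreducible sextic over Q, so G = Gal(f/Q) is one of the 16 transitive subgroups 6T1, ..., 6T16 of S_6. The discriminant of f is 746496000000 = 864000^2, a perfect square, so G is contained in A_6. The transitive groups of degree 6 contained in A_6 are: A_4 (6T4, order 12), S_4 (6T7, order 24), (C_3 x C_3) : C_4 (6T10, order 36), PSL(2,5) (6T12, order 60), A_6 (6T15, order 360). By Dedekind's theorem, for a prime p not dividing disc(f) the degrees of the irreducible factors of f mod p form the cycle type of an element of G. Factoring f modulo the 6 such primes p <= 23 (skipping 2, 3, 5, which divide the discriminant), each new pattern first appears at: mod 7: f = (x + 3)(x^5 + 4x^4 + 2x^3 + x^2 + 4x + 5), pattern 5+1; mod 23: f = (x + 7)(x + 12)(x + 21)(x^3 + 6x^2 + 13x + 16), pattern 3+1+1+1. No other pattern occurs in this range, so the set of observed cycle types is {5+1, 3+1+1+1}. Among the candidates above, the only group containing elements of all these cycle types is A_6 (6T15) — each of A_4 (6T4), S_4 (6T7), (C_3 x C_3) : C_4 (6T10), PSL(2,5) (6T12) lacks at least one of them. Hence G = A_6 (6T15), of order 360.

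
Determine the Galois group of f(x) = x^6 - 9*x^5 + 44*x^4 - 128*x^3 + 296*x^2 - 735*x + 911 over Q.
(C_3 x C_3) : C_4 (order 36)

The polynomial f is an irreducible sextic over Q, so G = Gal(f/Q) is one of the 16 transitive subgroups 6T1, ..., 6T16 of S_6. The discriminant of f is 9082881007222500 = 95304150^2, a perfect square, so G is contained in A_6. The transitive groups of degree 6 contained in A_6 are: A_4 (6T4, order 12), S_4 (6T7, order 24), (C_3 x C_3) : C_4 (6T10, order 36), PSL(2,5) (6T12, order 60), A_6 (6T15, order 360). By Dedekind's theorem, for a prime p not dividing disc(f) the degrees of the irreducible factors of f mod p form the cycle type of an element of G. Factoring f modulo the 19 such primes p <= 89 (skipping 2, 3, 5, 29, 67, which divide the discriminant), each new pattern first appears at: mod 7: f = (x^2 + 1)(x^4 + 5x^3 + x^2 + 1), pattern 4+2; mod 11: f = (x^3 + 6x^2 + 5x + 4)(x^3 + 7x^2 + 8x + 5), pattern 3+3; mod 19: f = (x + 13)(x + 18)(x^2 + 2x + 2)(x^2 + 15x + 11), pattern 2+2+1+1; mod 61: f = (x + 31)(x + 38)(x + 40)(x^3 + 4x^2 + x + 26), pattern 3+1+1+1. No other pattern occurs in this range, so the set of observed cycle types is {4+2, 3+3, 2+2+1+1, 3+1+1+1}. The candidates containing elements of all these cycle types are (C_3 x C_3) : C_4 (6T10) of order 36, A_6 (6T15) of order 360; the others are excluded. The observed types are precisely the cycle types that occur in (C_3 x C_3) : C_4 (6T10) (apart from the identity). Each of the other remaining candidates has further cycle types, and by the Chebotarev density theorem the matching factorization patterns would occur for a proportion of primes equal to their share of the group: A_6 (6T15) additionally contains elements of type 5+1 (144 of its 360 elements, about 40% of primes). None of the 19 primes tested shows any such pattern (for each of these groups the chance of that is below 10^-4), which rules them out. Hence G = (C_3 x C_3) : C_4 (6T10), of order 36.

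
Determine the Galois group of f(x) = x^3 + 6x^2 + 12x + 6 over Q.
S_3

The polynomial is an irreducible cubic over Q and its discriminant is -108, which is not a perfect square. For an irreducible cubic, a non-square discriminant gives Galois group S_3.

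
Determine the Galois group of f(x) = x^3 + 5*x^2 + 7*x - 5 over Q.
S_3

The polynomial is an irreducible cubic over Q and its discriminant is -1472, which is not a perfect square. For an irreducible cubic, a non-square discriminant gives Galois group S_3.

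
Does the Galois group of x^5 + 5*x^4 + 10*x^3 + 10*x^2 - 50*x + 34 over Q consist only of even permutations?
Yes

The polynomial is irreducible of degree 5 over Q. Its discriminant is 58564000000 = 242000^2, a perfect square. A Galois group lies in the alternating group exactly when the discriminant is a square in Q, so the Galois group (A_5) is contained in A_5.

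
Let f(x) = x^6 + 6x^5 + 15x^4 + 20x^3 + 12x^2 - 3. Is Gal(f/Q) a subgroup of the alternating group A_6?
The polynomial is irreducible of degree 6 over Q. Its discriminant is 419904 = 648^2, a perfect square. A Galois group lies in the alternating group exactly when the discriminant is a square in Q, so the Galois group (A_4) is contained in A_6.

Yes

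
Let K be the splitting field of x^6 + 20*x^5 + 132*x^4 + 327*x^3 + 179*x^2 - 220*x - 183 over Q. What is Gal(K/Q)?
The polynomial f is an irreducible sextic over Q, so G = Gal(f/Q) is one of the 16 transitive subgroups 6T1, ..., 6T16 of S_6. The discriminant of f is 8413926734596681 = 91727459^2, a perfect square, so G is contained in A_6. The transitive groups of degree 6 contained in A_6 are: A_4 (6T4, order 12), S_4 (6T7, order 24), (C_3 x C_3) : C_4 (6T10, order 36), PSL(2,5) (6T12, order 60), A_6 (6T15, order 360). By Dedekind's theorem, for a prime p not dividing disc(f) the degrees of the irreducible factors of f mod p form the cycle type of an element of G. Factoring f modulo the 21 such primes p <= 79 (skipping 19, which divides the discriminant), each new pattern first appears at: mod 2: f = (x + 1)(x^5 + x^4 + x^3 + x + 1), pattern 5+1; mod 7: f = (x^3 + 3)(x^3 + 6x^2 + 6x + 2), pattern 3+3; mod 61: f = (x)(x + 40)(x^2 + 47x + 14)(x^2 + 55x + 41), pattern 2+2+1+1. No other pattern occurs in this range, so the set of observed cycle types is {5+1, 3+3, 2+2+1+1}. The candidates containing elements of all these cycle types are PSL(2,5) (6T12) of order 60, A_6 (6T15) of order 360; the others are excluded. The observed types are precisely the cycle types that occur in PSL(2,5) (6T12) (apart from the identity). Each of the other remaining candidates has further cycle types, and by the Chebotarev density theorem the matching factorization patterns would occur for a proportion of primes equal to their share of the group: A_6 (6T15) additionally contains elements of type 4+2, 3+1+1+1 (130 of its 360 elements, about 36% of primes). None of the 21 primes tested shows any such pattern (for each of these groups the chance of that is below 10^-4), which rules them out. Hence G = PSL(2,5) (6T12), of order 60.

6T12: PSL(2,5)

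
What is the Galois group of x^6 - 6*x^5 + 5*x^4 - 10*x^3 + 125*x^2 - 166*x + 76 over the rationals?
6T10: (C_3 x C_3) : C_4

The polynomial f is an irreducible sextic over Q, so G = Gal(f/Q) is one of the 16 transitive subgroups 6T1, ..., 6T16 of S_6. The discriminant of f is 38875225000000 = 6235000^2, a perfect square, so G is contained in A_6. The transitive groups of degree 6 contained in A_6 are: A_4 (6T4, order 12), S_4 (6T7, order 24), (C_3 x C_3) : C_4 (6T10, order 36), PSL(2,5) (6T12, order 60), A_6 (6T15, order 360). By Dedekind's theorem, for a prime p not dividing disc(f) the degrees of the irreducible factors of f mod p form the cycle type of an element of G. Factoring f modulo the 19 such primes p <= 83 (skipping 2, 5, 29, 43, which divide the discriminant), each new pattern first appears at: mod 3: f = (x^2 + 1)(x^4 + x^2 + 2x + 1), pattern 4+2; mod 11: f = (x^3 + x^2 + 7x + 4)(x^3 + 4x^2 + 5x + 8), pattern 3+3; mod 19: f = (x)(x + 14)(x^2 + 7x + 4)(x^2 + 11x + 14), pattern 2+2+1+1; mod 61: f = (x + 20)(x + 23)(x + 41)(x^3 + 32x^2 + 35x + 18), pattern 3+1+1+1. No other pattern occurs in this range, so the set of observed cycle types is {4+2, 3+3, 2+2+1+1, 3+1+1+1}. The candidates containing elements of all these cycle types are (C_3 x C_3) : C_4 (6T10) of order 36, A_6 (6T15) of order 360; the others are excluded. The observed types are precisely the cycle types that occur in (C_3 x C_3) : C_4 (6T10) (apart from the identity). Each of the other remaining candidates has further cycle types, and by the Chebotarev density theorem the matching factorization patterns would occur for a proportion of primes equal to their share of the group: A_6 (6T15) additionally contains elements of type 5+1 (144 of its 360 elements, about 40% of primes). None of the 19 primes tested shows any such pattern (for each of these groups the chance of that is below 10^-4), which rules them out. Hence G = (C_3 x C_3) : C_4 (6T10), of order 36.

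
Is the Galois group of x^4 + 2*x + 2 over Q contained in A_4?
The polynomial is irreducible of degree 4 over Q. Its discriminant is 1616, which is not a perfect square. A Galois group lies in the alternating group exactly when the discriminant is a square in Q, so the Galois group (S_4) is not contained in A_4.

No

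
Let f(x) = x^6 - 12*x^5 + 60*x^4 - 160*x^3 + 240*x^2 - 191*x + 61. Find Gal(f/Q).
The polynomial f is an irreducible sextic over Q, so G = Gal(f/Q) is one of the 16 transitive subgroups 6T1, ..., 6T16 of S_6. The discriminant of f is 49781, which is not a perfect square, so G is not contained in A_6. The transitive groups of degree 6 not contained in A_6 are: C_6 (6T1, order 6), S_3 (6T2, order 6), D_6 (6T3, order 12), C_3 x S_3 (6T5, order 18), A_4 x C_2 (6T6, order 24), S_4 (6T8, order 24), S_3 x S_3 (6T9, order 36), S_4 x C_2 (6T11, order 48), (S_3 x S_3) : C_2 (6T13, order 72), PGL(2,5) (6T14, order 120), S_6 (6T16, order 720). By Dedekind's theorem, for a prime p not dividing disc(f) the degrees of the irreducible factors of f mod p form the cycle type of an element of G. Factoring f modulo the 4 such primes p <= 7, each new pattern first appears at: mod 2: f = (x^6 + x + 1), pattern 6; mod 5: f = (x + 1)(x^5 + 2x^4 + 3x^3 + 2x^2 + 3x + 1), pattern 5+1; mod 7: f = (x^2 + x + 3)(x^4 + x^3 + 5x + 4), pattern 4+2. No other pattern occurs in this range, so the set of observed cycle types is {6, 5+1, 4+2}. Among the candidates above, the only group containing elements of all these cycle types is S_6 (6T16); every other candidate lacks at least one of them. Hence G = S_6 (6T16), of order 720.

6T16: S_6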